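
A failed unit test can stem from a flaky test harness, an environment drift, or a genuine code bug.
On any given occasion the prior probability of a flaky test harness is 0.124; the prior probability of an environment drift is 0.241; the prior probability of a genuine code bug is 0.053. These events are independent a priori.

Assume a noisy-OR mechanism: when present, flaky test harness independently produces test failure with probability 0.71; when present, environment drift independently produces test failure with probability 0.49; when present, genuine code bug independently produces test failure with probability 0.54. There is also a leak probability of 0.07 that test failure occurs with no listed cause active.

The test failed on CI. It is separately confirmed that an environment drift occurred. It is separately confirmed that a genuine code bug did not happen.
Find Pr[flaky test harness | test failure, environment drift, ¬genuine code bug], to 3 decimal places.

Pr[flaky test harness | test failure, environment drift, ¬genuine code bug] ≈ 0.188

Under noisy-OR, P(test failure | causes) = 1 − (1−0.07)·∏(1−qᵢ) over the active causes.
For the numerator, keep only flaky test harness=true terms: 0.862453*0.124 = 0.106944
Denominator P(test failure | environment drift, ¬genuine code bug): 0.5257*0.876 + 0.862453*0.124 = 0.567457
P(flaky test harness | test failure, environment drift, ¬genuine code bug) = 0.106944/0.567457 ≈ 0.188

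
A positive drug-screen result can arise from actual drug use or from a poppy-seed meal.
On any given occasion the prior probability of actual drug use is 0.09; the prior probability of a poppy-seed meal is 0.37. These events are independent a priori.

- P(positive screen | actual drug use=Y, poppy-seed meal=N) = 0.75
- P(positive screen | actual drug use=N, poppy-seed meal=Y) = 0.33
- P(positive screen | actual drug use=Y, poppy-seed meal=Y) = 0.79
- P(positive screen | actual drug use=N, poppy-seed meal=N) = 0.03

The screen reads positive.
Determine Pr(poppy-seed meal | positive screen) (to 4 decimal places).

Pr(poppy-seed meal | positive screen) ≈ 0.6971

By total probability over the 4 (actual drug use, poppy-seed meal) configurations:
  P(positive screen) = 0.03*0.91*0.63 + 0.33*0.91*0.37 + 0.75*0.09*0.63 + 0.79*0.09*0.37
        = 0.017199 + 0.111111 + 0.042525 + 0.026307 = 0.197142
Configurations with poppy-seed meal contribute 0.137418, so
  P(poppy-seed meal | positive screen) = 0.137418 / 0.197142 ≈ 0.6971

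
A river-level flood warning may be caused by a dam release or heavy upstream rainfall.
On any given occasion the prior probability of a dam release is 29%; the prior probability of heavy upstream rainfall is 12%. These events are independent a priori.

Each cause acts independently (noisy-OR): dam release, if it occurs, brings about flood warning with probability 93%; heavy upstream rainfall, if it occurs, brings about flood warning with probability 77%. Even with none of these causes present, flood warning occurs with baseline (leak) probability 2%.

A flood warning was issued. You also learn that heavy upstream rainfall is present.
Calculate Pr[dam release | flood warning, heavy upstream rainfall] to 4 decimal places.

Pr[dam release | flood warning, heavy upstream rainfall] ≈ 0.3417

Under noisy-OR, P(flood warning | causes) = 1 − (1−0.02)·∏(1−qᵢ) over the active causes.
P(flood warning | heavy upstream rainfall) = 0.7746·0.71 + 0.984222·0.29 = 0.549966 + 0.285424 = 0.835390
Restricting to configurations with dam release present: 0.984222·0.29 = 0.285424.
So P(dam release | flood warning, heavy upstream rainfall) = 0.285424/0.835390 ≈ 0.3417.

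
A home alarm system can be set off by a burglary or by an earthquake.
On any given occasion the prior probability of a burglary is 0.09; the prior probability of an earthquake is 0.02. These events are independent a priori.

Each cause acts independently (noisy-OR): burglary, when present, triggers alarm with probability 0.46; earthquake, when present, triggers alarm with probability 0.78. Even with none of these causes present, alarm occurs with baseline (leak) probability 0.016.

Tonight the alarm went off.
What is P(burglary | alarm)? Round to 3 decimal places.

P(burglary | alarm) ≈ 0.601

Under noisy-OR, P(alarm | causes) = 1 − (1−0.016)·∏(1−qᵢ) over the active causes.
Weight on burglary=true, given the evidence: 0.041334 + 0.001590 = 0.042924
The normalizing constant is 0.016*0.91*0.98 + 0.78352*0.91*0.02 + 0.46864*0.09*0.98 + 0.883101*0.09*0.02 = 0.071453
P(burglary | alarm) = 0.042924/0.071453 ≈ 0.601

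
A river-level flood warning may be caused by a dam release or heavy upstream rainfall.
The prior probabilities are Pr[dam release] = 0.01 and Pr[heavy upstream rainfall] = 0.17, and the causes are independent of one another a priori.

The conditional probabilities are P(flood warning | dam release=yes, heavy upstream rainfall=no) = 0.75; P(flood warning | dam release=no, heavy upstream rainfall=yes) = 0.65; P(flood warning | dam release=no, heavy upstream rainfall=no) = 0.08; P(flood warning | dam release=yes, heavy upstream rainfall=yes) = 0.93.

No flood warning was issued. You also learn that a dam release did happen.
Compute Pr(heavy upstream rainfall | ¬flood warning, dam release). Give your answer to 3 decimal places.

Pr(heavy upstream rainfall | ¬flood warning, dam release) ≈ 0.054

Numerator (weight on configurations with heavy upstream rainfall): 0.07*0.17 = 0.011900
The normalizing constant is 0.25*0.83 + 0.07*0.17 = 0.219400
P(heavy upstream rainfall | ¬flood warning, dam release) = 0.011900/0.219400 ≈ 0.054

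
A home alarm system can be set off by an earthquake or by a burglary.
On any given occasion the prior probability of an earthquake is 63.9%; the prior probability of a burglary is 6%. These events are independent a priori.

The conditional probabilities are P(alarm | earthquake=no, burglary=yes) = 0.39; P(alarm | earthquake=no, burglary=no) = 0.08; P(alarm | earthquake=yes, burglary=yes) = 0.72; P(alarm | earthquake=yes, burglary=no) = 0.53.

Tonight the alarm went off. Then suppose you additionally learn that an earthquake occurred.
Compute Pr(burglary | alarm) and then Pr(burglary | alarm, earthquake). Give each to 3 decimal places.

Enumerate the 4 (earthquake, burglary) configurations and weight by the priors:
  P(alarm) = 0.08×0.361×0.94 + 0.39×0.361×0.06 + 0.53×0.639×0.94 + 0.72×0.639×0.06
        = 0.027147 + 0.008447 + 0.318350 + 0.027605 = 0.381549
The terms with burglary present sum to 0.036052, so
  P(burglary | alarm) = 0.036052 / 0.381549 ≈ 0.094

Now also conditioning on earthquake=true:
Numerator (weight on configurations with burglary): 0.72·0.06 = 0.043200
Denominator P(alarm | earthquake): 0.53·0.94 + 0.72·0.06 = 0.541400
P(burglary | alarm, earthquake) = 0.043200/0.541400 ≈ 0.080

Pr(burglary | alarm) ≈ 0.094; Pr(burglary | alarm, earthquake) ≈ 0.080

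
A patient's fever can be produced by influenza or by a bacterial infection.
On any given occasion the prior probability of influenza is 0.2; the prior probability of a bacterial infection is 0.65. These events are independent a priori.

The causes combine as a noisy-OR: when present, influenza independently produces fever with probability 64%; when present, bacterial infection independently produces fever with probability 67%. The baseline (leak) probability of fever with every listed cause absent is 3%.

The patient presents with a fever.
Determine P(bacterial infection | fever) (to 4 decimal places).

Under noisy-OR, P(fever | causes) = 1 − (1−0.03)·∏(1−qᵢ) over the active causes.
Weight on bacterial infection=true, given the evidence: 0.353548 + 0.115019 = 0.468567
Denominator P(fever): 0.03*0.8*0.35 + 0.6799*0.8*0.65 + 0.6508*0.2*0.35 + 0.884764*0.2*0.65 = 0.522523
P(bacterial infection | fever) = 0.468567/0.522523 ≈ 0.8967

P(bacterial infection | fever) ≈ 0.8967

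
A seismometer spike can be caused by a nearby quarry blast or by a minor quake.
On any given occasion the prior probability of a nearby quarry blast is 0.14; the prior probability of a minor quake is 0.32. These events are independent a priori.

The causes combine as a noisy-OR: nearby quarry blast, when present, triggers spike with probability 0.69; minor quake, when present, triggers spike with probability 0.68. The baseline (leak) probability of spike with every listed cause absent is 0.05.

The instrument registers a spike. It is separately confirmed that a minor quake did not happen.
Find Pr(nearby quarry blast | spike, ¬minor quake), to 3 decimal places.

Pr(nearby quarry blast | spike, ¬minor quake) ≈ 0.697

Under noisy-OR, P(spike | causes) = 1 − (1−0.05)·∏(1−qᵢ) over the active causes.
P(spike | ¬minor quake) = 0.05·0.86 + 0.7055·0.14 = 0.043000 + 0.098770 = 0.141770
Restricting to configurations with nearby quarry blast present: 0.7055·0.14 = 0.098770.
So P(nearby quarry blast | spike, ¬minor quake) = 0.098770/0.141770 ≈ 0.697.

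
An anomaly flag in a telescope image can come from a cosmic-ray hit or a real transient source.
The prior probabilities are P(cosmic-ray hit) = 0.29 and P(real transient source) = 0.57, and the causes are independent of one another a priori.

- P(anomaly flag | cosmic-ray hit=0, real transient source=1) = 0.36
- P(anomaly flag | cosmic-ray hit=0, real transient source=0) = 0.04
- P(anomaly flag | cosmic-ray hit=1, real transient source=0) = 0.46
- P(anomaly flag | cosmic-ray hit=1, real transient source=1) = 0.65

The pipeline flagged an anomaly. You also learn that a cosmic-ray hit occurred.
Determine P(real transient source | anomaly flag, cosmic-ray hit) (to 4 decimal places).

P(anomaly flag | cosmic-ray hit) = 0.46×0.43 + 0.65×0.57 = 0.197800 + 0.370500 = 0.568300
Restricting to configurations with real transient source present: 0.65×0.57 = 0.370500.
Hence the posterior is 0.370500/0.568300 ≈ 0.6519.

P(real transient source | anomaly flag, cosmic-ray hit) ≈ 0.6519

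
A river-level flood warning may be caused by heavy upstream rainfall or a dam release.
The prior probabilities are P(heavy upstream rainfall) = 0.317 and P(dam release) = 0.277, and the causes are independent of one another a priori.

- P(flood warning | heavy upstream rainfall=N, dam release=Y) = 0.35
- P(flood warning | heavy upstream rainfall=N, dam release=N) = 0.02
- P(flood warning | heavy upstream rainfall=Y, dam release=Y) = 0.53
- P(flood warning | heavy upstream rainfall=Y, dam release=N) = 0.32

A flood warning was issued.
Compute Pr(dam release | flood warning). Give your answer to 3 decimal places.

Pr(dam release | flood warning) ≈ 0.575

P(flood warning) = 0.02*0.683*0.723 + 0.35*0.683*0.277 + 0.32*0.317*0.723 + 0.53*0.317*0.277 = 0.009876 + 0.066217 + 0.073341 + 0.046539 = 0.195973
The dam release-present share is 0.066217 + 0.046539 = 0.112756.
So P(dam release | flood warning) = 0.112756/0.195973 ≈ 0.575.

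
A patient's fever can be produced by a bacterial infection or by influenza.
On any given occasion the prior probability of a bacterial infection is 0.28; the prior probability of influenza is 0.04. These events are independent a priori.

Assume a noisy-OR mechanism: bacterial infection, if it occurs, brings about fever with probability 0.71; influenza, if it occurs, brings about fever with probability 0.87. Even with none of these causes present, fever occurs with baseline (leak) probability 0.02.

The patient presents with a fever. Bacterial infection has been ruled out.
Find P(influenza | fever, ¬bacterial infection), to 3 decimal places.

P(influenza | fever, ¬bacterial infection) ≈ 0.645

Under noisy-OR, P(fever | causes) = 1 − (1−0.02)·∏(1−qᵢ) over the active causes.
For the numerator, keep only influenza=true terms: 0.8726·0.04 = 0.034904
Denominator P(fever | ¬bacterial infection): 0.02·0.96 + 0.8726·0.04 = 0.054104
P(influenza | fever, ¬bacterial infection) = 0.034904/0.054104 ≈ 0.645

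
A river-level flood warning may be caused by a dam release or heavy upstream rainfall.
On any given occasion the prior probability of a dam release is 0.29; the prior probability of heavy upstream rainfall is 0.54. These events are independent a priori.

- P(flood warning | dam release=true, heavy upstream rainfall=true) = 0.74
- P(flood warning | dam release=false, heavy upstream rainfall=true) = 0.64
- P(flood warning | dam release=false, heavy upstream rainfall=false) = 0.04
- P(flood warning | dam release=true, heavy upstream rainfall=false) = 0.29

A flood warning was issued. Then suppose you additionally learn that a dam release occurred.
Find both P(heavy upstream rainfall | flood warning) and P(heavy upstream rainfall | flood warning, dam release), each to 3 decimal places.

P(heavy upstream rainfall | flood warning) ≈ 0.875; P(heavy upstream rainfall | flood warning, dam release) ≈ 0.750

Enumerate the 4 (dam release, heavy upstream rainfall) configurations and weight by the priors:
  P(flood warning) = 0.04*0.71*0.46 + 0.64*0.71*0.54 + 0.29*0.29*0.46 + 0.74*0.29*0.54
        = 0.013064 + 0.245376 + 0.038686 + 0.115884 = 0.413010
Configurations with heavy upstream rainfall contribute 0.361260, so
  P(heavy upstream rainfall | flood warning) = 0.361260 / 0.413010 ≈ 0.875

Now condition on the additional information:
Enumerate both values of heavy upstream rainfall and weight by the priors:
  P(flood warning | dam release) = 0.29*0.46 + 0.74*0.54
        = 0.133400 + 0.399600 = 0.533000
The terms with heavy upstream rainfall present sum to 0.399600, so
  P(heavy upstream rainfall | flood warning, dam release) = 0.399600 / 0.533000 ≈ 0.750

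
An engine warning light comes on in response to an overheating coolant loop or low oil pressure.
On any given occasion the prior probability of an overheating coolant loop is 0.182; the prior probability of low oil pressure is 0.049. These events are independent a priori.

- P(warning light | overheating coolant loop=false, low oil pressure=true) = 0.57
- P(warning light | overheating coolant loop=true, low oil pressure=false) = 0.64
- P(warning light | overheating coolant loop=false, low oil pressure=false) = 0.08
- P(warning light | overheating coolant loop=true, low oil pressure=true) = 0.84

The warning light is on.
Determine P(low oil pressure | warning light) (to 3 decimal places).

P(low oil pressure | warning light) ≈ 0.149

Weight on low oil pressure=true, given the evidence: 0.022847 + 0.007491 = 0.030338
Denominator P(warning light): 0.08·0.818·0.951 + 0.57·0.818·0.049 + 0.64·0.182·0.951 + 0.84·0.182·0.049 = 0.203343
P(low oil pressure | warning light) = 0.030338/0.203343 ≈ 0.149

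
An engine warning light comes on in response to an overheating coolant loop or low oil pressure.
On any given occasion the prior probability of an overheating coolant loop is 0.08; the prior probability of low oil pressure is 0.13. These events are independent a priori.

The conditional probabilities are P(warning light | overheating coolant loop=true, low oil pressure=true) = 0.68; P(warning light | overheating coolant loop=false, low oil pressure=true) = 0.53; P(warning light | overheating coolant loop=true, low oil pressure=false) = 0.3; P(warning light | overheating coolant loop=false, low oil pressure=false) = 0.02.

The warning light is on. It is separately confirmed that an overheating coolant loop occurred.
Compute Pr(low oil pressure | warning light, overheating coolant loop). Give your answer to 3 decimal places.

Enumerate both values of low oil pressure and weight by the priors:
  P(warning light | overheating coolant loop) = 0.3·0.87 + 0.68·0.13
        = 0.261000 + 0.088400 = 0.349400
The terms with low oil pressure present sum to 0.088400, so
  P(low oil pressure | warning light, overheating coolant loop) = 0.088400 / 0.349400 ≈ 0.253

Pr(low oil pressure | warning light, overheating coolant loop) ≈ 0.253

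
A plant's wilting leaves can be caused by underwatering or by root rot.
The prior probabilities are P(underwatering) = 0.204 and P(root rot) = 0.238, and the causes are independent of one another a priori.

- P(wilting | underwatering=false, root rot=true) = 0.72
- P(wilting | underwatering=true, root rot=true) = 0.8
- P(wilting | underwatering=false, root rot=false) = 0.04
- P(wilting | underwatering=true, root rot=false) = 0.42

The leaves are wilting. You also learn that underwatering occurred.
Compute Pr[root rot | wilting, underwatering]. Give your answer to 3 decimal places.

Pr[root rot | wilting, underwatering] ≈ 0.373

P(wilting | underwatering) = 0.42×0.762 + 0.8×0.238 = 0.320040 + 0.190400 = 0.510440
Of this, 0.190400 comes from 0.8×0.238 (the root rot=true cases).
So P(root rot | wilting, underwatering) = 0.190400/0.510440 ≈ 0.373.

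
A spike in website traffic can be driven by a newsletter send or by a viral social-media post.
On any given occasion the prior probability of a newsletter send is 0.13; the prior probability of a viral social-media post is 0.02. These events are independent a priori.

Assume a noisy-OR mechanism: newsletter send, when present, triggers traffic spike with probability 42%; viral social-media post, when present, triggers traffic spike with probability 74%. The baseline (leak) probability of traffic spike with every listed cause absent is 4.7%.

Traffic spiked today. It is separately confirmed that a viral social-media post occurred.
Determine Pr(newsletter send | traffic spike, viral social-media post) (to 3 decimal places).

Under noisy-OR, P(traffic spike | causes) = 1 − (1−0.047)·∏(1−qᵢ) over the active causes.
Sum P(traffic spike|·) weighted by the priors over both values of newsletter send:
  P(traffic spike | viral social-media post) = 0.75222*0.87 + 0.856288*0.13
        = 0.654431 + 0.111317 = 0.765748
The terms with newsletter send present sum to 0.111317, so
  P(newsletter send | traffic spike, viral social-media post) = 0.111317 / 0.765748 ≈ 0.145

Pr(newsletter send | traffic spike, viral social-media post) ≈ 0.145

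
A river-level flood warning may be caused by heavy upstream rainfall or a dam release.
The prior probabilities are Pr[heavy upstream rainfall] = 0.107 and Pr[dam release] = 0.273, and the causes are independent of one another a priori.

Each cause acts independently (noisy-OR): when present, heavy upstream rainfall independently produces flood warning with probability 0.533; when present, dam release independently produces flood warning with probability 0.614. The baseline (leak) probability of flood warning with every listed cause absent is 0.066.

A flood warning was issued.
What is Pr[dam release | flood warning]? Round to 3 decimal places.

Pr[dam release | flood warning] ≈ 0.675

Under noisy-OR, P(flood warning | causes) = 1 − (1−0.066)·∏(1−qᵢ) over the active causes.
Sum P(flood warning|·) weighted by the priors over the 4 (heavy upstream rainfall, dam release) configurations:
  P(flood warning) = 0.066×0.893×0.727 + 0.639476×0.893×0.273 + 0.563822×0.107×0.727 + 0.831635×0.107×0.273
        = 0.042848 + 0.155897 + 0.043859 + 0.024293 = 0.266897
Keeping only the dam release-present terms gives 0.180190, so
  P(dam release | flood warning) = 0.180190 / 0.266897 ≈ 0.675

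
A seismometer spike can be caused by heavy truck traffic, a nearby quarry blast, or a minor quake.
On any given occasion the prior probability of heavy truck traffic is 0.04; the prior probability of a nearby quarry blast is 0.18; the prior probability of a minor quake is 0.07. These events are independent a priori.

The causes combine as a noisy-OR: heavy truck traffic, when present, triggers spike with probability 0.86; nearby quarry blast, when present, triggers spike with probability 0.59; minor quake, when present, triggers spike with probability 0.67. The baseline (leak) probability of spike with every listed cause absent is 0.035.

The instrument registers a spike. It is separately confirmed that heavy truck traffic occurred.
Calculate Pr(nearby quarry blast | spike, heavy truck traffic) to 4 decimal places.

Under noisy-OR, P(spike | causes) = 1 − (1−0.035)·∏(1−qᵢ) over the active causes.
By total probability over the 4 (nearby quarry blast, minor quake) configurations:
  P(spike | heavy truck traffic) = 0.8649×0.82×0.93 + 0.955417×0.82×0.07 + 0.944609×0.18×0.93 + 0.981721×0.18×0.07
        = 0.659573 + 0.054841 + 0.158128 + 0.012370 = 0.884912
Keeping only the nearby quarry blast-present terms gives 0.170498, so
  P(nearby quarry blast | spike, heavy truck traffic) = 0.170498 / 0.884912 ≈ 0.1927

Pr(nearby quarry blast | spike, heavy truck traffic) ≈ 0.1927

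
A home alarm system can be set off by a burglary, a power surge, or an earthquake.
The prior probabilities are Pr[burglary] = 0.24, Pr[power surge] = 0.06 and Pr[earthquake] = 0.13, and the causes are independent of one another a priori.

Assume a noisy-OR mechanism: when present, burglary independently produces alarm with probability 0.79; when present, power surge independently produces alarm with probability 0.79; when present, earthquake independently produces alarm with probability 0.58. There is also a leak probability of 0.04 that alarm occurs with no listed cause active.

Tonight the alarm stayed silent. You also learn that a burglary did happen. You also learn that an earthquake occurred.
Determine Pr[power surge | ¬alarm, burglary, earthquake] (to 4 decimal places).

Pr[power surge | ¬alarm, burglary, earthquake] ≈ 0.0132

Under noisy-OR, P(alarm | causes) = 1 − (1−0.04)·∏(1−qᵢ) over the active causes.
Numerator (weight on configurations with power surge): 0.017781*0.06 = 0.001067
Denominator P(¬alarm | burglary, earthquake): 0.084672*0.94 + 0.017781*0.06 = 0.080659
Posterior = 0.001067 / 0.080659 ≈ 0.0132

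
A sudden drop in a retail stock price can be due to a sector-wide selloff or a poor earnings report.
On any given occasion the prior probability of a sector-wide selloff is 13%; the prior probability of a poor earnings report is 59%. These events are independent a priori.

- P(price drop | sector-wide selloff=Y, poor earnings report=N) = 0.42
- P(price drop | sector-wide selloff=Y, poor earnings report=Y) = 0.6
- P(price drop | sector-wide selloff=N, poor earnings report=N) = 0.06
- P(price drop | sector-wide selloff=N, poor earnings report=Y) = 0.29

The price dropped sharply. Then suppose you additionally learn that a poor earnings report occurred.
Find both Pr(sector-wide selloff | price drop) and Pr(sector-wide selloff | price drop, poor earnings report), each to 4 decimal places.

Sum P(price drop|·) weighted by the priors over the 4 (sector-wide selloff, poor earnings report) configurations:
  P(price drop) = 0.06×0.87×0.41 + 0.29×0.87×0.59 + 0.42×0.13×0.41 + 0.6×0.13×0.59
        = 0.021402 + 0.148857 + 0.022386 + 0.046020 = 0.238665
Configurations with sector-wide selloff contribute 0.068406, so
  P(sector-wide selloff | price drop) = 0.068406 / 0.238665 ≈ 0.2866

With the extra evidence:
By total probability over both values of sector-wide selloff:
  P(price drop | poor earnings report) = 0.29·0.87 + 0.6·0.13
        = 0.252300 + 0.078000 = 0.330300
Keeping only the sector-wide selloff-present terms gives 0.078000, so
  P(sector-wide selloff | price drop, poor earnings report) = 0.078000 / 0.330300 ≈ 0.2361
Conditioning on poor earnings report lowers the posterior on sector-wide selloff: the classic explaining-away effect in a common-effect structure.

Pr(sector-wide selloff | price drop) ≈ 0.2866; Pr(sector-wide selloff | price drop, poor earnings report) ≈ 0.2361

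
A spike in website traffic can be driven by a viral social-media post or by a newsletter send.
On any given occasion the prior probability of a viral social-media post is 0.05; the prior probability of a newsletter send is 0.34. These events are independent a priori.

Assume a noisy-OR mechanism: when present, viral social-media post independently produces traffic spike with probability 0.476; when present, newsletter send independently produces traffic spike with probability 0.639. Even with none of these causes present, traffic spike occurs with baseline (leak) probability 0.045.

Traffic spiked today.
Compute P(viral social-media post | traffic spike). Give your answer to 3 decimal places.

P(viral social-media post | traffic spike) ≈ 0.113

Under noisy-OR, P(traffic spike | causes) = 1 − (1−0.045)·∏(1−qᵢ) over the active causes.
P(traffic spike) = 0.045×0.95×0.66 + 0.655245×0.95×0.34 + 0.49958×0.05×0.66 + 0.819348×0.05×0.34 = 0.028215 + 0.211644 + 0.016486 + 0.013929 = 0.270274
The viral social-media post-present share is 0.016486 + 0.013929 = 0.030415.
So P(viral social-media post | traffic spike) = 0.030415/0.270274 ≈ 0.113.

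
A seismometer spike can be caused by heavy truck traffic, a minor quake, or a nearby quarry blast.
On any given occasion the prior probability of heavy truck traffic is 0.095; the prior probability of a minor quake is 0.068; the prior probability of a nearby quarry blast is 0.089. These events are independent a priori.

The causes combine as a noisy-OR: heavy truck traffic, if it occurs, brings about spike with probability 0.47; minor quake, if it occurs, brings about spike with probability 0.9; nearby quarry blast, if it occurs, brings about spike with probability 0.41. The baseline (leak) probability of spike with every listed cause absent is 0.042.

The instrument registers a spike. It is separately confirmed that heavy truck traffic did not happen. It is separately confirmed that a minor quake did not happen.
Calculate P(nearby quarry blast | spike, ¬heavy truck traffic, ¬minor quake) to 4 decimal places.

P(nearby quarry blast | spike, ¬heavy truck traffic, ¬minor quake) ≈ 0.5028

Under noisy-OR, P(spike | causes) = 1 − (1−0.042)·∏(1−qᵢ) over the active causes.
Sum P(spike|·) weighted by the priors over both values of nearby quarry blast:
  P(spike | ¬heavy truck traffic, ¬minor quake) = 0.042×0.911 + 0.43478×0.089
        = 0.038262 + 0.038695 = 0.076957
Configurations with nearby quarry blast contribute 0.038695, so
  P(nearby quarry blast | spike, ¬heavy truck traffic, ¬minor quake) = 0.038695 / 0.076957 ≈ 0.5028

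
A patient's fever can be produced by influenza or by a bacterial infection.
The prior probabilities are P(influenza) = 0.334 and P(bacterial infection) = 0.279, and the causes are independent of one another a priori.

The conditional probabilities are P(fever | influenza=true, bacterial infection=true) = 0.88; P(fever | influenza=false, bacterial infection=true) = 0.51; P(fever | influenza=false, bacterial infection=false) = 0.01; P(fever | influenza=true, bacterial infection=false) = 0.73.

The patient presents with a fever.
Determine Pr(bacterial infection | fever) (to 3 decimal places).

Enumerate the 4 (influenza, bacterial infection) configurations and weight by the priors:
  P(fever) = 0.01*0.666*0.721 + 0.51*0.666*0.279 + 0.73*0.334*0.721 + 0.88*0.334*0.279
        = 0.004802 + 0.094765 + 0.175794 + 0.082004 = 0.357365
Keeping only the bacterial infection-present terms gives 0.176769, so
  P(bacterial infection | fever) = 0.176769 / 0.357365 ≈ 0.495

Pr(bacterial infection | fever) ≈ 0.495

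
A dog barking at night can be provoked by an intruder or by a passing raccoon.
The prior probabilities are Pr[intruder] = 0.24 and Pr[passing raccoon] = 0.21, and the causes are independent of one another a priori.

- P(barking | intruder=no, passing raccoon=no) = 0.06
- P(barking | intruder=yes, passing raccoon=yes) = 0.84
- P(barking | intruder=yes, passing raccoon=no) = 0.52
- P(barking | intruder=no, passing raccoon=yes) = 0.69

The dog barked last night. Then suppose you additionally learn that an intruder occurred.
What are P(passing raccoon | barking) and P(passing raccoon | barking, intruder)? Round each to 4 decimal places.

P(passing raccoon | barking) ≈ 0.5311; P(passing raccoon | barking, intruder) ≈ 0.3004

Weight on passing raccoon=true, given the evidence: 0.110124 + 0.042336 = 0.152460
Normalizer over all consistent configurations: 0.06×0.76×0.79 + 0.69×0.76×0.21 + 0.52×0.24×0.79 + 0.84×0.24×0.21 = 0.287076
P(passing raccoon | barking) = 0.152460/0.287076 ≈ 0.5311

Now condition on the additional information:
By total probability over both values of passing raccoon:
  P(barking | intruder) = 0.52*0.79 + 0.84*0.21
        = 0.410800 + 0.176400 = 0.587200
The terms with passing raccoon present sum to 0.176400, so
  P(passing raccoon | barking, intruder) = 0.176400 / 0.587200 ≈ 0.3004
The drop from 0.5311 to 0.3004 is the explaining-away (discounting) effect.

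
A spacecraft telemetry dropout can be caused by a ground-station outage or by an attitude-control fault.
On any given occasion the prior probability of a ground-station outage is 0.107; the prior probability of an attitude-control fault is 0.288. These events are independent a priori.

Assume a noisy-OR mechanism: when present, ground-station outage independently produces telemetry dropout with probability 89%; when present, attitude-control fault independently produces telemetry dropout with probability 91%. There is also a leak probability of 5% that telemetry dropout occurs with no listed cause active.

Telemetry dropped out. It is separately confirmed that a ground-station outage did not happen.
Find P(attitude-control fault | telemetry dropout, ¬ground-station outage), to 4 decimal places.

Under noisy-OR, P(telemetry dropout | causes) = 1 − (1−0.05)·∏(1−qᵢ) over the active causes.
P(telemetry dropout | ¬ground-station outage) = 0.05*0.712 + 0.9145*0.288 = 0.035600 + 0.263376 = 0.298976
The attitude-control fault-present share is 0.9145*0.288 = 0.263376.
P(attitude-control fault | telemetry dropout, ¬ground-station outage) = 0.263376 / 0.298976 ≈ 0.8809

P(attitude-control fault | telemetry dropout, ¬ground-station outage) ≈ 0.8809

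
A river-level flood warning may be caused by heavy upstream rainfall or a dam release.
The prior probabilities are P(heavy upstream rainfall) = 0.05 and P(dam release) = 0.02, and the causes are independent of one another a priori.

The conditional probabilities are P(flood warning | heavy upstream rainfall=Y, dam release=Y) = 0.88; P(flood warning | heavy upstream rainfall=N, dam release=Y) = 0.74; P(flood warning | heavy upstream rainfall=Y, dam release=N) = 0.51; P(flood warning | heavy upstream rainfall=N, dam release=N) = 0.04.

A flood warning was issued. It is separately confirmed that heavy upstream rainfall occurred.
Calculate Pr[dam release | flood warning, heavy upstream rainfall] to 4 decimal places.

Pr[dam release | flood warning, heavy upstream rainfall] ≈ 0.0340

Weight on dam release=true, given the evidence: 0.88*0.02 = 0.017600
The normalizing constant is 0.51*0.98 + 0.88*0.02 = 0.517400
Posterior = 0.017600 / 0.517400 ≈ 0.0340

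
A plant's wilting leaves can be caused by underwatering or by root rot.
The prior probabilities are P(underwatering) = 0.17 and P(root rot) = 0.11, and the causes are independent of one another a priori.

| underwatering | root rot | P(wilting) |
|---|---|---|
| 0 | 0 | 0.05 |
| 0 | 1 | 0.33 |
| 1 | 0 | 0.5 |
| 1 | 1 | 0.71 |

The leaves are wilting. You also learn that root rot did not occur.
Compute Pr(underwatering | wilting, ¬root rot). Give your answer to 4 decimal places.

Sum P(wilting|·) weighted by the priors over both values of underwatering:
  P(wilting | ¬root rot) = 0.05×0.83 + 0.5×0.17
        = 0.041500 + 0.085000 = 0.126500
Configurations with underwatering contribute 0.085000, so
  P(underwatering | wilting, ¬root rot) = 0.085000 / 0.126500 ≈ 0.6719

Pr(underwatering | wilting, ¬root rot) ≈ 0.6719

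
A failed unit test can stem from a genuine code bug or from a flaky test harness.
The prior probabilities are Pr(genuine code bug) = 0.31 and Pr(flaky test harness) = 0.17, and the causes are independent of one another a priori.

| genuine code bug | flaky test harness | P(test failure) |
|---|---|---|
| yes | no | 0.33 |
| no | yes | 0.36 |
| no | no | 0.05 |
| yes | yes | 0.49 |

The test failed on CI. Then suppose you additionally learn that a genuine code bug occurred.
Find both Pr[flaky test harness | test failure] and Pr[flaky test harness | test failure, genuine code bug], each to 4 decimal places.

By total probability over the 4 (genuine code bug, flaky test harness) configurations:
  P(test failure) = 0.05*0.69*0.83 + 0.36*0.69*0.17 + 0.33*0.31*0.83 + 0.49*0.31*0.17
        = 0.028635 + 0.042228 + 0.084909 + 0.025823 = 0.181595
The terms with flaky test harness present sum to 0.068051, so
  P(flaky test harness | test failure) = 0.068051 / 0.181595 ≈ 0.3747

With the extra evidence:
P(test failure | genuine code bug) = 0.33*0.83 + 0.49*0.17 = 0.273900 + 0.083300 = 0.357200
Restricting to configurations with flaky test harness present: 0.49*0.17 = 0.083300.
So P(flaky test harness | test failure, genuine code bug) = 0.083300/0.357200 ≈ 0.2332.
— genuine code bug explains away the evidence for flaky test harness.

Pr[flaky test harness | test failure] ≈ 0.3747; Pr[flaky test harness | test failure, genuine code bug] ≈ 0.2332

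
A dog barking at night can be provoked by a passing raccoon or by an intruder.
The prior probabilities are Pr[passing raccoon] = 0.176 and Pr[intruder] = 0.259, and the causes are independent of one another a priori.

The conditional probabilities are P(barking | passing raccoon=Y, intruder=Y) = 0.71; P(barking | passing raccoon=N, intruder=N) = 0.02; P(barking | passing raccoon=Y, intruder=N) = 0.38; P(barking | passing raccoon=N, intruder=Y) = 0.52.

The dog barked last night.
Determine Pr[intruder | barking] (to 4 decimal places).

Numerator (weight on configurations with intruder): 0.110976 + 0.032365 = 0.143341
Normalizer over all consistent configurations: 0.02×0.824×0.741 + 0.52×0.824×0.259 + 0.38×0.176×0.741 + 0.71×0.176×0.259 = 0.205111
P(intruder | barking) = 0.143341/0.205111 ≈ 0.6988

Pr[intruder | barking] ≈ 0.6988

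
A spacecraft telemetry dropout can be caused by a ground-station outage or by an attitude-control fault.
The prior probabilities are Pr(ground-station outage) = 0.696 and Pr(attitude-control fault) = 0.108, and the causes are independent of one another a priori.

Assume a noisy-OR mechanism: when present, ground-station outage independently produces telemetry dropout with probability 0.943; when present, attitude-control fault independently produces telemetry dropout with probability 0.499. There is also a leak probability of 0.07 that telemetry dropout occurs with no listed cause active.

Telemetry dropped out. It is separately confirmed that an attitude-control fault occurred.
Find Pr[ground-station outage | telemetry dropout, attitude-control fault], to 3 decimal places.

Under noisy-OR, P(telemetry dropout | causes) = 1 − (1−0.07)·∏(1−qᵢ) over the active causes.
Enumerate both values of ground-station outage and weight by the priors:
  P(telemetry dropout | attitude-control fault) = 0.53407·0.304 + 0.973442·0.696
        = 0.162357 + 0.677516 = 0.839873
The terms with ground-station outage present sum to 0.677516, so
  P(ground-station outage | telemetry dropout, attitude-control fault) = 0.677516 / 0.839873 ≈ 0.807

Pr[ground-station outage | telemetry dropout, attitude-control fault] ≈ 0.807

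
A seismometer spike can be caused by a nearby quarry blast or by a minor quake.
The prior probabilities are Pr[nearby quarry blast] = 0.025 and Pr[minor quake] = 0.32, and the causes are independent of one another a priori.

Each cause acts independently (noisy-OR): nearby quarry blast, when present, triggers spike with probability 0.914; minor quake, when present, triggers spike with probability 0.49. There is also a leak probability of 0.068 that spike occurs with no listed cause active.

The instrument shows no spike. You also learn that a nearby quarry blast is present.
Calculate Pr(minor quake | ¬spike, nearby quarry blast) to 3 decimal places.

Pr(minor quake | ¬spike, nearby quarry blast) ≈ 0.194

Under noisy-OR, P(spike | causes) = 1 − (1−0.068)·∏(1−qᵢ) over the active causes.
P(¬spike | nearby quarry blast) = 0.080152·0.68 + 0.040878·0.32 = 0.054503 + 0.013081 = 0.067584
Restricting to configurations with minor quake present: 0.040878·0.32 = 0.013081.
P(minor quake | ¬spike, nearby quarry blast) = 0.013081 / 0.067584 ≈ 0.194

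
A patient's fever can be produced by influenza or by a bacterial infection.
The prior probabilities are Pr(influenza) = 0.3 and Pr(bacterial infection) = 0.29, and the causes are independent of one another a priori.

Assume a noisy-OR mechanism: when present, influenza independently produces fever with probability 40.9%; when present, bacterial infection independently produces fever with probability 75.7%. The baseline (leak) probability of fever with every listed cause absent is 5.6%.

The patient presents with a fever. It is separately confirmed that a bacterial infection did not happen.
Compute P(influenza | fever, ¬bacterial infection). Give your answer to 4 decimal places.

P(influenza | fever, ¬bacterial infection) ≈ 0.7719

Under noisy-OR, P(fever | causes) = 1 − (1−0.056)·∏(1−qᵢ) over the active causes.
Sum P(fever|·) weighted by the priors over both values of influenza:
  P(fever | ¬bacterial infection) = 0.056*0.7 + 0.442096*0.3
        = 0.039200 + 0.132629 = 0.171829
The terms with influenza present sum to 0.132629, so
  P(influenza | fever, ¬bacterial infection) = 0.132629 / 0.171829 ≈ 0.7719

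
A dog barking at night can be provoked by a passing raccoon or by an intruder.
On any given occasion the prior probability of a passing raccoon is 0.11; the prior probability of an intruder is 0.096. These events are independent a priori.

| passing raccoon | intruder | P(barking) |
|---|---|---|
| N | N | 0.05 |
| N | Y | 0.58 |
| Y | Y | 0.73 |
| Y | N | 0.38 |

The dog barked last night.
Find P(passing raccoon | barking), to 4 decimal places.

P(barking) = 0.05×0.89×0.904 + 0.58×0.89×0.096 + 0.38×0.11×0.904 + 0.73×0.11×0.096 = 0.040228 + 0.049555 + 0.037787 + 0.007709 = 0.135279
The passing raccoon-present share is 0.037787 + 0.007709 = 0.045496.
Hence the posterior is 0.045496/0.135279 ≈ 0.3363.

P(passing raccoon | barking) ≈ 0.3363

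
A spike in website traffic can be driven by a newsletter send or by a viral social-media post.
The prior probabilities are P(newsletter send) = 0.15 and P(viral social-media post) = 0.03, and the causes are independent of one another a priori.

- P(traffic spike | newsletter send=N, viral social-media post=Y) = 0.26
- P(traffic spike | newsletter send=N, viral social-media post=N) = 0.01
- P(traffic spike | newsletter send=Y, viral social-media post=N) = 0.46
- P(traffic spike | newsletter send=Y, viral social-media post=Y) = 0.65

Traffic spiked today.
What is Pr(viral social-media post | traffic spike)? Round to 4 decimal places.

P(traffic spike) = 0.01*0.85*0.97 + 0.26*0.85*0.03 + 0.46*0.15*0.97 + 0.65*0.15*0.03 = 0.008245 + 0.006630 + 0.066930 + 0.002925 = 0.084730
Restricting to configurations with viral social-media post present: 0.006630 + 0.002925 = 0.009555.
So P(viral social-media post | traffic spike) = 0.009555/0.084730 ≈ 0.1128.

Pr(viral social-media post | traffic spike) ≈ 0.1128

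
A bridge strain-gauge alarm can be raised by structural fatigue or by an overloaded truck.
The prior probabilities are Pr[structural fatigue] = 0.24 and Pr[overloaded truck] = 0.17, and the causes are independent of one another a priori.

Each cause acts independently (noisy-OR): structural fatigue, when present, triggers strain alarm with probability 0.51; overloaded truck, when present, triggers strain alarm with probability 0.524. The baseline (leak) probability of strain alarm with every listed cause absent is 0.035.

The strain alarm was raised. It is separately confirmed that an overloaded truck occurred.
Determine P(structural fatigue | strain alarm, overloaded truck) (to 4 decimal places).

Under noisy-OR, P(strain alarm | causes) = 1 − (1−0.035)·∏(1−qᵢ) over the active causes.
P(strain alarm | overloaded truck) = 0.54066*0.76 + 0.774923*0.24 = 0.410902 + 0.185982 = 0.596884
Restricting to configurations with structural fatigue present: 0.774923*0.24 = 0.185982.
So P(structural fatigue | strain alarm, overloaded truck) = 0.185982/0.596884 ≈ 0.3116.

P(structural fatigue | strain alarm, overloaded truck) ≈ 0.3116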